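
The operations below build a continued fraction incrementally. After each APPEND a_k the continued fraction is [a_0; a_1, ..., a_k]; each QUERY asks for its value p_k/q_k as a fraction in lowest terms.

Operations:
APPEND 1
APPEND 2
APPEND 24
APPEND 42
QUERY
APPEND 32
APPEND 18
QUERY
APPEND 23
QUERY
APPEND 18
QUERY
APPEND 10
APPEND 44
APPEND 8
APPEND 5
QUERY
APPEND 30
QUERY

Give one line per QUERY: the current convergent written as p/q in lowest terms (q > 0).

APPEND 1: p_0 = 1·1 + 0 = 1, q_0 = 1·0 + 1 = 1 → 1/1
APPEND 2: p_1 = 2·1 + 1 = 3, q_1 = 2·1 + 0 = 2 → 3/2
APPEND 24: p_2 = 24·3 + 1 = 73, q_2 = 24·2 + 1 = 49 → 73/49
APPEND 42: p_3 = 42·73 + 3 = 3069, q_3 = 42·49 + 2 = 2060 → 3069/2060
APPEND 32: p_4 = 32·3069 + 73 = 98281, q_4 = 32·2060 + 49 = 65969 → 98281/65969
APPEND 18: p_5 = 18·98281 + 3069 = 1772127, q_5 = 18·65969 + 2060 = 1189502 → 1772127/1189502
APPEND 23: p_6 = 23·1772127 + 98281 = 40857202, q_6 = 23·1189502 + 65969 = 27424515 → 40857202/27424515
APPEND 18: p_7 = 18·40857202 + 1772127 = 737201763, q_7 = 18·27424515 + 1189502 = 494830772 → 737201763/494830772
APPEND 10: p_8 = 10·737201763 + 40857202 = 7412874832, q_8 = 10·494830772 + 27424515 = 4975732235 → 7412874832/4975732235
APPEND 44: p_9 = 44·7412874832 + 737201763 = 326903694371, q_9 = 44·4975732235 + 494830772 = 219427049112 → 326903694371/219427049112
APPEND 8: p_10 = 8·326903694371 + 7412874832 = 2622642429800, q_10 = 8·219427049112 + 4975732235 = 1760392125131 → 2622642429800/1760392125131
APPEND 5: p_11 = 5·2622642429800 + 326903694371 = 13440115843371, q_11 = 5·1760392125131 + 219427049112 = 9021387674767 → 13440115843371/9021387674767
APPEND 30: p_12 = 30·13440115843371 + 2622642429800 = 405826117730930, q_12 = 30·9021387674767 + 1760392125131 = 272402022368141 → 405826117730930/272402022368141

3069/2060
1772127/1189502
40857202/27424515
737201763/494830772
13440115843371/9021387674767
405826117730930/272402022368141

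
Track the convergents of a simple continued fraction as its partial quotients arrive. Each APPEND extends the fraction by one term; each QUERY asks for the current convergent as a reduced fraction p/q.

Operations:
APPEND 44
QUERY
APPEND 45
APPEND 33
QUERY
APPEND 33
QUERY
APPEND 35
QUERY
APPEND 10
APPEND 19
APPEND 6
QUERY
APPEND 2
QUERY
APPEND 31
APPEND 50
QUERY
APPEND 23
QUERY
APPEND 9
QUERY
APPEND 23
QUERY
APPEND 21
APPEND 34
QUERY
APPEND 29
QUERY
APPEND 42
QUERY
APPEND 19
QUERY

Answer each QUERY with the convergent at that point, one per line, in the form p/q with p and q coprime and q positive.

APPEND 44: p_0 = 44·1 + 0 = 44, q_0 = 44·0 + 1 = 1 → 44/1
APPEND 45: p_1 = 45·44 + 1 = 1981, q_1 = 45·1 + 0 = 45 → 1981/45
APPEND 33: p_2 = 33·1981 + 44 = 65417, q_2 = 33·45 + 1 = 1486 → 65417/1486
APPEND 33: p_3 = 33·65417 + 1981 = 2160742, q_3 = 33·1486 + 45 = 49083 → 2160742/49083
APPEND 35: p_4 = 35·2160742 + 65417 = 75691387, q_4 = 35·49083 + 1486 = 1719391 → 75691387/1719391
APPEND 10: p_5 = 10·75691387 + 2160742 = 759074612, q_5 = 10·1719391 + 49083 = 17242993 → 759074612/17242993
APPEND 19: p_6 = 19·759074612 + 75691387 = 14498109015, q_6 = 19·17242993 + 1719391 = 329336258 → 14498109015/329336258
APPEND 6: p_7 = 6·14498109015 + 759074612 = 87747728702, q_7 = 6·329336258 + 17242993 = 1993260541 → 87747728702/1993260541
APPEND 2: p_8 = 2·87747728702 + 14498109015 = 189993566419, q_8 = 2·1993260541 + 329336258 = 4315857340 → 189993566419/4315857340
APPEND 31: p_9 = 31·189993566419 + 87747728702 = 5977548287691, q_9 = 31·4315857340 + 1993260541 = 135784838081 → 5977548287691/135784838081
APPEND 50: p_10 = 50·5977548287691 + 189993566419 = 299067407950969, q_10 = 50·135784838081 + 4315857340 = 6793557761390 → 299067407950969/6793557761390
APPEND 23: p_11 = 23·299067407950969 + 5977548287691 = 6884527931159978, q_11 = 23·6793557761390 + 135784838081 = 156387613350051 → 6884527931159978/156387613350051
APPEND 9: p_12 = 9·6884527931159978 + 299067407950969 = 62259818788390771, q_12 = 9·156387613350051 + 6793557761390 = 1414282077911849 → 62259818788390771/1414282077911849
APPEND 23: p_13 = 23·62259818788390771 + 6884527931159978 = 1438860360064147711, q_13 = 23·1414282077911849 + 156387613350051 = 32684875405322578 → 1438860360064147711/32684875405322578
APPEND 21: p_14 = 21·1438860360064147711 + 62259818788390771 = 30278327380135492702, q_14 = 21·32684875405322578 + 1414282077911849 = 687796665589685987 → 30278327380135492702/687796665589685987
APPEND 34: p_15 = 34·30278327380135492702 + 1438860360064147711 = 1030901991284670899579, q_15 = 34·687796665589685987 + 32684875405322578 = 23417771505454646136 → 1030901991284670899579/23417771505454646136
APPEND 29: p_16 = 29·1030901991284670899579 + 30278327380135492702 = 29926436074635591580493, q_16 = 29·23417771505454646136 + 687796665589685987 = 679803170323774423931 → 29926436074635591580493/679803170323774423931
APPEND 42: p_17 = 42·29926436074635591580493 + 1030901991284670899579 = 1257941217125979517280285, q_17 = 42·679803170323774423931 + 23417771505454646136 = 28575150925103980451238 → 1257941217125979517280285/28575150925103980451238
APPEND 19: p_18 = 19·1257941217125979517280285 + 29926436074635591580493 = 23930809561468246419905908, q_18 = 19·28575150925103980451238 + 679803170323774423931 = 543607670747299402997453 → 23930809561468246419905908/543607670747299402997453

44/1
65417/1486
2160742/49083
75691387/1719391
87747728702/1993260541
189993566419/4315857340
299067407950969/6793557761390
6884527931159978/156387613350051
62259818788390771/1414282077911849
1438860360064147711/32684875405322578
1030901991284670899579/23417771505454646136
29926436074635591580493/679803170323774423931
1257941217125979517280285/28575150925103980451238
23930809561468246419905908/543607670747299402997453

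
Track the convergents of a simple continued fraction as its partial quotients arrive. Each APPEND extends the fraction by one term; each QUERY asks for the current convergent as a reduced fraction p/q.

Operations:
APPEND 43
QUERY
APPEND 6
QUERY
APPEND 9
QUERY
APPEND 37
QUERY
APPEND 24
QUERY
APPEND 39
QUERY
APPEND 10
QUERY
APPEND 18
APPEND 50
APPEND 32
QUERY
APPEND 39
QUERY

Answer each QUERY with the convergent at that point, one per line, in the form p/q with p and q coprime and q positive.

APPEND 43: p_0 = 43·1 + 0 = 43, q_0 = 43·0 + 1 = 1 → 43/1
APPEND 6: p_1 = 6·43 + 1 = 259, q_1 = 6·1 + 0 = 6 → 259/6
APPEND 9: p_2 = 9·259 + 43 = 2374, q_2 = 9·6 + 1 = 55 → 2374/55
APPEND 37: p_3 = 37·2374 + 259 = 88097, q_3 = 37·55 + 6 = 2041 → 88097/2041
APPEND 24: p_4 = 24·88097 + 2374 = 2116702, q_4 = 24·2041 + 55 = 49039 → 2116702/49039
APPEND 39: p_5 = 39·2116702 + 88097 = 82639475, q_5 = 39·49039 + 2041 = 1914562 → 82639475/1914562
APPEND 10: p_6 = 10·82639475 + 2116702 = 828511452, q_6 = 10·1914562 + 49039 = 19194659 → 828511452/19194659
APPEND 18: p_7 = 18·828511452 + 82639475 = 14995845611, q_7 = 18·19194659 + 1914562 = 347418424 → 14995845611/347418424
APPEND 50: p_8 = 50·14995845611 + 828511452 = 750620792002, q_8 = 50·347418424 + 19194659 = 17390115859 → 750620792002/17390115859
APPEND 32: p_9 = 32·750620792002 + 14995845611 = 24034861189675, q_9 = 32·17390115859 + 347418424 = 556831125912 → 24034861189675/556831125912
APPEND 39: p_10 = 39·24034861189675 + 750620792002 = 938110207189327, q_10 = 39·556831125912 + 17390115859 = 21733804026427 → 938110207189327/21733804026427

43/1
259/6
2374/55
88097/2041
2116702/49039
82639475/1914562
828511452/19194659
24034861189675/556831125912
938110207189327/21733804026427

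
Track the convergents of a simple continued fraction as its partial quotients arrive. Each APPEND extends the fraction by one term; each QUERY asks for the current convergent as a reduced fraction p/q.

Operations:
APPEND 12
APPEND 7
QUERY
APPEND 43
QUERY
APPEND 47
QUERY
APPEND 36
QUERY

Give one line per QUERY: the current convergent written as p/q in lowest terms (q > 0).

APPEND 12: p_0 = 12·1 + 0 = 12, q_0 = 12·0 + 1 = 1 → 12/1
APPEND 7: p_1 = 7·12 + 1 = 85, q_1 = 7·1 + 0 = 7 → 85/7
APPEND 43: p_2 = 43·85 + 12 = 3667, q_2 = 43·7 + 1 = 302 → 3667/302
APPEND 47: p_3 = 47·3667 + 85 = 172434, q_3 = 47·302 + 7 = 14201 → 172434/14201
APPEND 36: p_4 = 36·172434 + 3667 = 6211291, q_4 = 36·14201 + 302 = 511538 → 6211291/511538

85/7
3667/302
172434/14201
6211291/511538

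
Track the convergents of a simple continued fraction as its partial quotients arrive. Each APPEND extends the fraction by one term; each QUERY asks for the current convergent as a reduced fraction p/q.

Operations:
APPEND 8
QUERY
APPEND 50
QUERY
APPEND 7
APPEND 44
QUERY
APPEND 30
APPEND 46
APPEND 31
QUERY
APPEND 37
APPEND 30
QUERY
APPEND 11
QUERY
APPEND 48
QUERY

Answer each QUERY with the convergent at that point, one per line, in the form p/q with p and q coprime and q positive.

APPEND 8: p_0 = 8·1 + 0 = 8, q_0 = 8·0 + 1 = 1 → 8/1
APPEND 50: p_1 = 50·8 + 1 = 401, q_1 = 50·1 + 0 = 50 → 401/50
APPEND 7: p_2 = 7·401 + 8 = 2815, q_2 = 7·50 + 1 = 351 → 2815/351
APPEND 44: p_3 = 44·2815 + 401 = 124261, q_3 = 44·351 + 50 = 15494 → 124261/15494
APPEND 30: p_4 = 30·124261 + 2815 = 3730645, q_4 = 30·15494 + 351 = 465171 → 3730645/465171
APPEND 46: p_5 = 46·3730645 + 124261 = 171733931, q_5 = 46·465171 + 15494 = 21413360 → 171733931/21413360
APPEND 31: p_6 = 31·171733931 + 3730645 = 5327482506, q_6 = 31·21413360 + 465171 = 664279331 → 5327482506/664279331
APPEND 37: p_7 = 37·5327482506 + 171733931 = 197288586653, q_7 = 37·664279331 + 21413360 = 24599748607 → 197288586653/24599748607
APPEND 30: p_8 = 30·197288586653 + 5327482506 = 5923985082096, q_8 = 30·24599748607 + 664279331 = 738656737541 → 5923985082096/738656737541
APPEND 11: p_9 = 11·5923985082096 + 197288586653 = 65361124489709, q_9 = 11·738656737541 + 24599748607 = 8149823861558 → 65361124489709/8149823861558
APPEND 48: p_10 = 48·65361124489709 + 5923985082096 = 3143257960588128, q_10 = 48·8149823861558 + 738656737541 = 391930202092325 → 3143257960588128/391930202092325

8/1
401/50
124261/15494
5327482506/664279331
5923985082096/738656737541
65361124489709/8149823861558
3143257960588128/391930202092325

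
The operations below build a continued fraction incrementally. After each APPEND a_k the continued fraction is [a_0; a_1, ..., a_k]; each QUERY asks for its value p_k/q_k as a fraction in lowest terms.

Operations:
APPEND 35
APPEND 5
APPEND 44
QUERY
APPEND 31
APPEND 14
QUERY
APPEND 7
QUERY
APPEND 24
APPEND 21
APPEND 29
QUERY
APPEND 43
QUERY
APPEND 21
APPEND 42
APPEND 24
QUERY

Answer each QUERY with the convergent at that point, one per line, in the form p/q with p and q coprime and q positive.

APPEND 35: p_0 = 35·1 + 0 = 35, q_0 = 35·0 + 1 = 1 → 35/1
APPEND 5: p_1 = 5·35 + 1 = 176, q_1 = 5·1 + 0 = 5 → 176/5
APPEND 44: p_2 = 44·176 + 35 = 7779, q_2 = 44·5 + 1 = 221 → 7779/221
APPEND 31: p_3 = 31·7779 + 176 = 241325, q_3 = 31·221 + 5 = 6856 → 241325/6856
APPEND 14: p_4 = 14·241325 + 7779 = 3386329, q_4 = 14·6856 + 221 = 96205 → 3386329/96205
APPEND 7: p_5 = 7·3386329 + 241325 = 23945628, q_5 = 7·96205 + 6856 = 680291 → 23945628/680291
APPEND 24: p_6 = 24·23945628 + 3386329 = 578081401, q_6 = 24·680291 + 96205 = 16423189 → 578081401/16423189
APPEND 21: p_7 = 21·578081401 + 23945628 = 12163655049, q_7 = 21·16423189 + 680291 = 345567260 → 12163655049/345567260
APPEND 29: p_8 = 29·12163655049 + 578081401 = 353324077822, q_8 = 29·345567260 + 16423189 = 10037873729 → 353324077822/10037873729
APPEND 43: p_9 = 43·353324077822 + 12163655049 = 15205099001395, q_9 = 43·10037873729 + 345567260 = 431974137607 → 15205099001395/431974137607
APPEND 21: p_10 = 21·15205099001395 + 353324077822 = 319660403107117, q_10 = 21·431974137607 + 10037873729 = 9081494763476 → 319660403107117/9081494763476
APPEND 42: p_11 = 42·319660403107117 + 15205099001395 = 13440942029500309, q_11 = 42·9081494763476 + 431974137607 = 381854754203599 → 13440942029500309/381854754203599
APPEND 24: p_12 = 24·13440942029500309 + 319660403107117 = 322902269111114533, q_12 = 24·381854754203599 + 9081494763476 = 9173595595649852 → 322902269111114533/9173595595649852

7779/221
3386329/96205
23945628/680291
353324077822/10037873729
15205099001395/431974137607
322902269111114533/9173595595649852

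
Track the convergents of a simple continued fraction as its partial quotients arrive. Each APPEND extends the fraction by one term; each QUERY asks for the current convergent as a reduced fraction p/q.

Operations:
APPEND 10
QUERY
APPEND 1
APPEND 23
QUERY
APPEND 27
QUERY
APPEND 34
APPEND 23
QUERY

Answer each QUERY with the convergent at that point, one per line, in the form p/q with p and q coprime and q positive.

APPEND 10: p_0 = 10·1 + 0 = 10, q_0 = 10·0 + 1 = 1 → 10/1
APPEND 1: p_1 = 1·10 + 1 = 11, q_1 = 1·1 + 0 = 1 → 11/1
APPEND 23: p_2 = 23·11 + 10 = 263, q_2 = 23·1 + 1 = 24 → 263/24
APPEND 27: p_3 = 27·263 + 11 = 7112, q_3 = 27·24 + 1 = 649 → 7112/649
APPEND 34: p_4 = 34·7112 + 263 = 242071, q_4 = 34·649 + 24 = 22090 → 242071/22090
APPEND 23: p_5 = 23·242071 + 7112 = 5574745, q_5 = 23·22090 + 649 = 508719 → 5574745/508719

10/1
263/24
7112/649
5574745/508719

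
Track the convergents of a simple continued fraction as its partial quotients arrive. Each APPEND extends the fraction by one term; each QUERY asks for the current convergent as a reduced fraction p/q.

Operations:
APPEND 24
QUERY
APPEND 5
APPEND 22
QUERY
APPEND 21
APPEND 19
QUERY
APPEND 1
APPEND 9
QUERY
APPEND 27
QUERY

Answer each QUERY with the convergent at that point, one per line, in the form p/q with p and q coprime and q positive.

APPEND 24: p_0 = 24·1 + 0 = 24, q_0 = 24·0 + 1 = 1 → 24/1
APPEND 5: p_1 = 5·24 + 1 = 121, q_1 = 5·1 + 0 = 5 → 121/5
APPEND 22: p_2 = 22·121 + 24 = 2686, q_2 = 22·5 + 1 = 111 → 2686/111
APPEND 21: p_3 = 21·2686 + 121 = 56527, q_3 = 21·111 + 5 = 2336 → 56527/2336
APPEND 19: p_4 = 19·56527 + 2686 = 1076699, q_4 = 19·2336 + 111 = 44495 → 1076699/44495
APPEND 1: p_5 = 1·1076699 + 56527 = 1133226, q_5 = 1·44495 + 2336 = 46831 → 1133226/46831
APPEND 9: p_6 = 9·1133226 + 1076699 = 11275733, q_6 = 9·46831 + 44495 = 465974 → 11275733/465974
APPEND 27: p_7 = 27·11275733 + 1133226 = 305578017, q_7 = 27·465974 + 46831 = 12628129 → 305578017/12628129

24/1
2686/111
1076699/44495
11275733/465974
305578017/12628129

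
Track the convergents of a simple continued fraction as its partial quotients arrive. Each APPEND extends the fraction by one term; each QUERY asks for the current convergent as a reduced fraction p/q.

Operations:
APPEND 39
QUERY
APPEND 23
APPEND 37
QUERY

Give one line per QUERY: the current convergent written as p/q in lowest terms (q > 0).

39/1
33265/852

APPEND 39: p_0 = 39·1 + 0 = 39, q_0 = 39·0 + 1 = 1 → 39/1
APPEND 23: p_1 = 23·39 + 1 = 898, q_1 = 23·1 + 0 = 23 → 898/23
APPEND 37: p_2 = 37·898 + 39 = 33265, q_2 = 37·23 + 1 = 852 → 33265/852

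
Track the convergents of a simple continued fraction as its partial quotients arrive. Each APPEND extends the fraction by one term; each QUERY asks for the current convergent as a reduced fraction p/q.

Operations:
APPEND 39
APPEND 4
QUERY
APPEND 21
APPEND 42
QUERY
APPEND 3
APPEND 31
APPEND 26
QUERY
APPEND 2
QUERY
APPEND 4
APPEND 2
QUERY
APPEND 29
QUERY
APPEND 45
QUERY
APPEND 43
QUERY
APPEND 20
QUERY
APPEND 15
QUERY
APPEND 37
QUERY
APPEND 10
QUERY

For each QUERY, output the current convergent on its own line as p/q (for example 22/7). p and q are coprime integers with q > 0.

157/4
140269/3574
345930395/8814173
705149492/17966937
7038206218/179330779
207274508685/5281274512
9334391097043/237836683819
401586091681534/10232258678729
8041056224727723/204883010258399
121017429462597379/3083477412554714
4485685946340830746/114293547274782817
44977876892870904839/1146018950160382884

APPEND 39: p_0 = 39·1 + 0 = 39, q_0 = 39·0 + 1 = 1 → 39/1
APPEND 4: p_1 = 4·39 + 1 = 157, q_1 = 4·1 + 0 = 4 → 157/4
APPEND 21: p_2 = 21·157 + 39 = 3336, q_2 = 21·4 + 1 = 85 → 3336/85
APPEND 42: p_3 = 42·3336 + 157 = 140269, q_3 = 42·85 + 4 = 3574 → 140269/3574
APPEND 3: p_4 = 3·140269 + 3336 = 424143, q_4 = 3·3574 + 85 = 10807 → 424143/10807
APPEND 31: p_5 = 31·424143 + 140269 = 13288702, q_5 = 31·10807 + 3574 = 338591 → 13288702/338591
APPEND 26: p_6 = 26·13288702 + 424143 = 345930395, q_6 = 26·338591 + 10807 = 8814173 → 345930395/8814173
APPEND 2: p_7 = 2·345930395 + 13288702 = 705149492, q_7 = 2·8814173 + 338591 = 17966937 → 705149492/17966937
APPEND 4: p_8 = 4·705149492 + 345930395 = 3166528363, q_8 = 4·17966937 + 8814173 = 80681921 → 3166528363/80681921
APPEND 2: p_9 = 2·3166528363 + 705149492 = 7038206218, q_9 = 2·80681921 + 17966937 = 179330779 → 7038206218/179330779
APPEND 29: p_10 = 29·7038206218 + 3166528363 = 207274508685, q_10 = 29·179330779 + 80681921 = 5281274512 → 207274508685/5281274512
APPEND 45: p_11 = 45·207274508685 + 7038206218 = 9334391097043, q_11 = 45·5281274512 + 179330779 = 237836683819 → 9334391097043/237836683819
APPEND 43: p_12 = 43·9334391097043 + 207274508685 = 401586091681534, q_12 = 43·237836683819 + 5281274512 = 10232258678729 → 401586091681534/10232258678729
APPEND 20: p_13 = 20·401586091681534 + 9334391097043 = 8041056224727723, q_13 = 20·10232258678729 + 237836683819 = 204883010258399 → 8041056224727723/204883010258399
APPEND 15: p_14 = 15·8041056224727723 + 401586091681534 = 121017429462597379, q_14 = 15·204883010258399 + 10232258678729 = 3083477412554714 → 121017429462597379/3083477412554714
APPEND 37: p_15 = 37·121017429462597379 + 8041056224727723 = 4485685946340830746, q_15 = 37·3083477412554714 + 204883010258399 = 114293547274782817 → 4485685946340830746/114293547274782817
APPEND 10: p_16 = 10·4485685946340830746 + 121017429462597379 = 44977876892870904839, q_16 = 10·114293547274782817 + 3083477412554714 = 1146018950160382884 → 44977876892870904839/1146018950160382884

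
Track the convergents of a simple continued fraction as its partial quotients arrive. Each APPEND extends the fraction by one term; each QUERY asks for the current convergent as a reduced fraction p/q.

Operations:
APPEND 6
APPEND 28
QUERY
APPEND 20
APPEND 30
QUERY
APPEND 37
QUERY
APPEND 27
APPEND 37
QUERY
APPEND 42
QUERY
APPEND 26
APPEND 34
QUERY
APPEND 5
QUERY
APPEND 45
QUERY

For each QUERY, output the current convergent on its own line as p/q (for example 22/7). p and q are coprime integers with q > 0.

169/28
101749/16858
3768099/624307
3771863713/624930746
158520116368/26263964479
140418546351922/23264856209279
706218026648891/117007769053595
31920229745552017/5288614463621054

APPEND 6: p_0 = 6·1 + 0 = 6, q_0 = 6·0 + 1 = 1 → 6/1
APPEND 28: p_1 = 28·6 + 1 = 169, q_1 = 28·1 + 0 = 28 → 169/28
APPEND 20: p_2 = 20·169 + 6 = 3386, q_2 = 20·28 + 1 = 561 → 3386/561
APPEND 30: p_3 = 30·3386 + 169 = 101749, q_3 = 30·561 + 28 = 16858 → 101749/16858
APPEND 37: p_4 = 37·101749 + 3386 = 3768099, q_4 = 37·16858 + 561 = 624307 → 3768099/624307
APPEND 27: p_5 = 27·3768099 + 101749 = 101840422, q_5 = 27·624307 + 16858 = 16873147 → 101840422/16873147
APPEND 37: p_6 = 37·101840422 + 3768099 = 3771863713, q_6 = 37·16873147 + 624307 = 624930746 → 3771863713/624930746
APPEND 42: p_7 = 42·3771863713 + 101840422 = 158520116368, q_7 = 42·624930746 + 16873147 = 26263964479 → 158520116368/26263964479
APPEND 26: p_8 = 26·158520116368 + 3771863713 = 4125294889281, q_8 = 26·26263964479 + 624930746 = 683488007200 → 4125294889281/683488007200
APPEND 34: p_9 = 34·4125294889281 + 158520116368 = 140418546351922, q_9 = 34·683488007200 + 26263964479 = 23264856209279 → 140418546351922/23264856209279
APPEND 5: p_10 = 5·140418546351922 + 4125294889281 = 706218026648891, q_10 = 5·23264856209279 + 683488007200 = 117007769053595 → 706218026648891/117007769053595
APPEND 45: p_11 = 45·706218026648891 + 140418546351922 = 31920229745552017, q_11 = 45·117007769053595 + 23264856209279 = 5288614463621054 → 31920229745552017/5288614463621054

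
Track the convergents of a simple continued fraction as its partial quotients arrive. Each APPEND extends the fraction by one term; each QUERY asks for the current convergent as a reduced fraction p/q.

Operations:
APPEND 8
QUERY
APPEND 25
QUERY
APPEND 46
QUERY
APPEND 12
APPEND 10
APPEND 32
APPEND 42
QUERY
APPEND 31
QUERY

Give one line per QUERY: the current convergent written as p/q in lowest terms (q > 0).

8/1
201/25
9254/1151
1513418138/188236899
46951969335/5839822378

APPEND 8: p_0 = 8·1 + 0 = 8, q_0 = 8·0 + 1 = 1 → 8/1
APPEND 25: p_1 = 25·8 + 1 = 201, q_1 = 25·1 + 0 = 25 → 201/25
APPEND 46: p_2 = 46·201 + 8 = 9254, q_2 = 46·25 + 1 = 1151 → 9254/1151
APPEND 12: p_3 = 12·9254 + 201 = 111249, q_3 = 12·1151 + 25 = 13837 → 111249/13837
APPEND 10: p_4 = 10·111249 + 9254 = 1121744, q_4 = 10·13837 + 1151 = 139521 → 1121744/139521
APPEND 32: p_5 = 32·1121744 + 111249 = 36007057, q_5 = 32·139521 + 13837 = 4478509 → 36007057/4478509
APPEND 42: p_6 = 42·36007057 + 1121744 = 1513418138, q_6 = 42·4478509 + 139521 = 188236899 → 1513418138/188236899
APPEND 31: p_7 = 31·1513418138 + 36007057 = 46951969335, q_7 = 31·188236899 + 4478509 = 5839822378 → 46951969335/5839822378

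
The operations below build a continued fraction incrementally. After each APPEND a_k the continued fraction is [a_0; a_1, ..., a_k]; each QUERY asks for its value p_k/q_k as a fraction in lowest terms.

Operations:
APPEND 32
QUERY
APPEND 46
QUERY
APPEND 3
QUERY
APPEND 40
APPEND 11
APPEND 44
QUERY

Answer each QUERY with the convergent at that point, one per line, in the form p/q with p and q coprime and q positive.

32/1
1473/46
4451/139
87259649/2725026

APPEND 32: p_0 = 32·1 + 0 = 32, q_0 = 32·0 + 1 = 1 → 32/1
APPEND 46: p_1 = 46·32 + 1 = 1473, q_1 = 46·1 + 0 = 46 → 1473/46
APPEND 3: p_2 = 3·1473 + 32 = 4451, q_2 = 3·46 + 1 = 139 → 4451/139
APPEND 40: p_3 = 40·4451 + 1473 = 179513, q_3 = 40·139 + 46 = 5606 → 179513/5606
APPEND 11: p_4 = 11·179513 + 4451 = 1979094, q_4 = 11·5606 + 139 = 61805 → 1979094/61805
APPEND 44: p_5 = 44·1979094 + 179513 = 87259649, q_5 = 44·61805 + 5606 = 2725026 → 87259649/2725026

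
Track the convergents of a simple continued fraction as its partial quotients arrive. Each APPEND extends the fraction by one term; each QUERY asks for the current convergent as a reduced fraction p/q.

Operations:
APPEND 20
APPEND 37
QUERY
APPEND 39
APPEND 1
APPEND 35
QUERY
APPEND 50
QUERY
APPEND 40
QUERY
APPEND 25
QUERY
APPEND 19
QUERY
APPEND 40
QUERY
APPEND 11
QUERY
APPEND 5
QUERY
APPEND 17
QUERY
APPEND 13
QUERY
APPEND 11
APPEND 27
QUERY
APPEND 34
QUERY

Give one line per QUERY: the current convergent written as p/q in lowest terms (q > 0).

APPEND 20: p_0 = 20·1 + 0 = 20, q_0 = 20·0 + 1 = 1 → 20/1
APPEND 37: p_1 = 37·20 + 1 = 741, q_1 = 37·1 + 0 = 37 → 741/37
APPEND 39: p_2 = 39·741 + 20 = 28919, q_2 = 39·37 + 1 = 1444 → 28919/1444
APPEND 1: p_3 = 1·28919 + 741 = 29660, q_3 = 1·1444 + 37 = 1481 → 29660/1481
APPEND 35: p_4 = 35·29660 + 28919 = 1067019, q_4 = 35·1481 + 1444 = 53279 → 1067019/53279
APPEND 50: p_5 = 50·1067019 + 29660 = 53380610, q_5 = 50·53279 + 1481 = 2665431 → 53380610/2665431
APPEND 40: p_6 = 40·53380610 + 1067019 = 2136291419, q_6 = 40·2665431 + 53279 = 106670519 → 2136291419/106670519
APPEND 25: p_7 = 25·2136291419 + 53380610 = 53460666085, q_7 = 25·106670519 + 2665431 = 2669428406 → 53460666085/2669428406
APPEND 19: p_8 = 19·53460666085 + 2136291419 = 1017888947034, q_8 = 19·2669428406 + 106670519 = 50825810233 → 1017888947034/50825810233
APPEND 40: p_9 = 40·1017888947034 + 53460666085 = 40769018547445, q_9 = 40·50825810233 + 2669428406 = 2035701837726 → 40769018547445/2035701837726
APPEND 11: p_10 = 11·40769018547445 + 1017888947034 = 449477092968929, q_10 = 11·2035701837726 + 50825810233 = 22443546025219 → 449477092968929/22443546025219
APPEND 5: p_11 = 5·449477092968929 + 40769018547445 = 2288154483392090, q_11 = 5·22443546025219 + 2035701837726 = 114253431963821 → 2288154483392090/114253431963821
APPEND 17: p_12 = 17·2288154483392090 + 449477092968929 = 39348103310634459, q_12 = 17·114253431963821 + 22443546025219 = 1964751889410176 → 39348103310634459/1964751889410176
APPEND 13: p_13 = 13·39348103310634459 + 2288154483392090 = 513813497521640057, q_13 = 13·1964751889410176 + 114253431963821 = 25656027994296109 → 513813497521640057/25656027994296109
APPEND 11: p_14 = 11·513813497521640057 + 39348103310634459 = 5691296576048675086, q_14 = 11·25656027994296109 + 1964751889410176 = 284181059826667375 → 5691296576048675086/284181059826667375
APPEND 27: p_15 = 27·5691296576048675086 + 513813497521640057 = 154178821050835867379, q_15 = 27·284181059826667375 + 25656027994296109 = 7698544643314315234 → 154178821050835867379/7698544643314315234
APPEND 34: p_16 = 34·154178821050835867379 + 5691296576048675086 = 5247771212304468165972, q_16 = 34·7698544643314315234 + 284181059826667375 = 262034698932513385331 → 5247771212304468165972/262034698932513385331

741/37
1067019/53279
53380610/2665431
2136291419/106670519
53460666085/2669428406
1017888947034/50825810233
40769018547445/2035701837726
449477092968929/22443546025219
2288154483392090/114253431963821
39348103310634459/1964751889410176
513813497521640057/25656027994296109
154178821050835867379/7698544643314315234
5247771212304468165972/262034698932513385331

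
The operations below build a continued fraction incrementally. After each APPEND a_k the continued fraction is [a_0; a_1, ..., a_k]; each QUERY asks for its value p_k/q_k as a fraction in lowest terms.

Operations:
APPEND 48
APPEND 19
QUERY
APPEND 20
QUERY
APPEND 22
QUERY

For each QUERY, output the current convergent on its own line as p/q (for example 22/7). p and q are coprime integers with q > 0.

913/19
18308/381
403689/8401

APPEND 48: p_0 = 48·1 + 0 = 48, q_0 = 48·0 + 1 = 1 → 48/1
APPEND 19: p_1 = 19·48 + 1 = 913, q_1 = 19·1 + 0 = 19 → 913/19
APPEND 20: p_2 = 20·913 + 48 = 18308, q_2 = 20·19 + 1 = 381 → 18308/381
APPEND 22: p_3 = 22·18308 + 913 = 403689, q_3 = 22·381 + 19 = 8401 → 403689/8401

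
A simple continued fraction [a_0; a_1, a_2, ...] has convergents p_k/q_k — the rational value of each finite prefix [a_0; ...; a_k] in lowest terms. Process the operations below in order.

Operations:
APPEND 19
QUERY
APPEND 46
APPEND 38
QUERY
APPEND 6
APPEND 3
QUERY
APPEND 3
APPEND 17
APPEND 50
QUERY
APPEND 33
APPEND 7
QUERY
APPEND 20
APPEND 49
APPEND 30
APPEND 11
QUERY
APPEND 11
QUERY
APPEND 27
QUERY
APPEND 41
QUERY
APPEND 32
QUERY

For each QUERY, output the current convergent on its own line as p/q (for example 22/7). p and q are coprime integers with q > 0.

19/1
33269/1749
634736/33369
1822833947/95829047
423152377799/22245739480
138472207912995149/7279686524451250
1535744663963270945/80736343442113599
41603578134921310664/2187160959461518423
1707282448195737008169/89754335681364368942
54674641920398505572072/2874325902763121324567

APPEND 19: p_0 = 19·1 + 0 = 19, q_0 = 19·0 + 1 = 1 → 19/1
APPEND 46: p_1 = 46·19 + 1 = 875, q_1 = 46·1 + 0 = 46 → 875/46
APPEND 38: p_2 = 38·875 + 19 = 33269, q_2 = 38·46 + 1 = 1749 → 33269/1749
APPEND 6: p_3 = 6·33269 + 875 = 200489, q_3 = 6·1749 + 46 = 10540 → 200489/10540
APPEND 3: p_4 = 3·200489 + 33269 = 634736, q_4 = 3·10540 + 1749 = 33369 → 634736/33369
APPEND 3: p_5 = 3·634736 + 200489 = 2104697, q_5 = 3·33369 + 10540 = 110647 → 2104697/110647
APPEND 17: p_6 = 17·2104697 + 634736 = 36414585, q_6 = 17·110647 + 33369 = 1914368 → 36414585/1914368
APPEND 50: p_7 = 50·36414585 + 2104697 = 1822833947, q_7 = 50·1914368 + 110647 = 95829047 → 1822833947/95829047
APPEND 33: p_8 = 33·1822833947 + 36414585 = 60189934836, q_8 = 33·95829047 + 1914368 = 3164272919 → 60189934836/3164272919
APPEND 7: p_9 = 7·60189934836 + 1822833947 = 423152377799, q_9 = 7·3164272919 + 95829047 = 22245739480 → 423152377799/22245739480
APPEND 20: p_10 = 20·423152377799 + 60189934836 = 8523237490816, q_10 = 20·22245739480 + 3164272919 = 448079062519 → 8523237490816/448079062519
APPEND 49: p_11 = 49·8523237490816 + 423152377799 = 418061789427783, q_11 = 49·448079062519 + 22245739480 = 21978119802911 → 418061789427783/21978119802911
APPEND 30: p_12 = 30·418061789427783 + 8523237490816 = 12550376920324306, q_12 = 30·21978119802911 + 448079062519 = 659791673149849 → 12550376920324306/659791673149849
APPEND 11: p_13 = 11·12550376920324306 + 418061789427783 = 138472207912995149, q_13 = 11·659791673149849 + 21978119802911 = 7279686524451250 → 138472207912995149/7279686524451250
APPEND 11: p_14 = 11·138472207912995149 + 12550376920324306 = 1535744663963270945, q_14 = 11·7279686524451250 + 659791673149849 = 80736343442113599 → 1535744663963270945/80736343442113599
APPEND 27: p_15 = 27·1535744663963270945 + 138472207912995149 = 41603578134921310664, q_15 = 27·80736343442113599 + 7279686524451250 = 2187160959461518423 → 41603578134921310664/2187160959461518423
APPEND 41: p_16 = 41·41603578134921310664 + 1535744663963270945 = 1707282448195737008169, q_16 = 41·2187160959461518423 + 80736343442113599 = 89754335681364368942 → 1707282448195737008169/89754335681364368942
APPEND 32: p_17 = 32·1707282448195737008169 + 41603578134921310664 = 54674641920398505572072, q_17 = 32·89754335681364368942 + 2187160959461518423 = 2874325902763121324567 → 54674641920398505572072/2874325902763121324567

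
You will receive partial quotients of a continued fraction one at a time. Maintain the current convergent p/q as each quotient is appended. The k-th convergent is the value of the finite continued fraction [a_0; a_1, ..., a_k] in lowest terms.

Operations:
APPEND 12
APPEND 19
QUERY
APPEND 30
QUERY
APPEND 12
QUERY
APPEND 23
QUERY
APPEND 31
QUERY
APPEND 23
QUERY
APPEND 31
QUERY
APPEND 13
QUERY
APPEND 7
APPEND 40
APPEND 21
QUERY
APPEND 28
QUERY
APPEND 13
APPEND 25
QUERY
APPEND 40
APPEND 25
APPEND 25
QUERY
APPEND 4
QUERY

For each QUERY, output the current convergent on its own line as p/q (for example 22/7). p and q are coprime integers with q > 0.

229/19
6882/571
82813/6871
1911581/158604
59341824/4923595
1366773533/113401289
42429321347/3520363554
552947951044/45878127491
3302499554020779/274008602965742
92627063059679056/7685273451407907
30278985046305891731/2512249360233121232
759698626589557661402897/63032244498976197781738
3069133956747566089446994/254646244169584927193509

APPEND 12: p_0 = 12·1 + 0 = 12, q_0 = 12·0 + 1 = 1 → 12/1
APPEND 19: p_1 = 19·12 + 1 = 229, q_1 = 19·1 + 0 = 19 → 229/19
APPEND 30: p_2 = 30·229 + 12 = 6882, q_2 = 30·19 + 1 = 571 → 6882/571
APPEND 12: p_3 = 12·6882 + 229 = 82813, q_3 = 12·571 + 19 = 6871 → 82813/6871
APPEND 23: p_4 = 23·82813 + 6882 = 1911581, q_4 = 23·6871 + 571 = 158604 → 1911581/158604
APPEND 31: p_5 = 31·1911581 + 82813 = 59341824, q_5 = 31·158604 + 6871 = 4923595 → 59341824/4923595
APPEND 23: p_6 = 23·59341824 + 1911581 = 1366773533, q_6 = 23·4923595 + 158604 = 113401289 → 1366773533/113401289
APPEND 31: p_7 = 31·1366773533 + 59341824 = 42429321347, q_7 = 31·113401289 + 4923595 = 3520363554 → 42429321347/3520363554
APPEND 13: p_8 = 13·42429321347 + 1366773533 = 552947951044, q_8 = 13·3520363554 + 113401289 = 45878127491 → 552947951044/45878127491
APPEND 7: p_9 = 7·552947951044 + 42429321347 = 3913064978655, q_9 = 7·45878127491 + 3520363554 = 324667255991 → 3913064978655/324667255991
APPEND 40: p_10 = 40·3913064978655 + 552947951044 = 157075547097244, q_10 = 40·324667255991 + 45878127491 = 13032568367131 → 157075547097244/13032568367131
APPEND 21: p_11 = 21·157075547097244 + 3913064978655 = 3302499554020779, q_11 = 21·13032568367131 + 324667255991 = 274008602965742 → 3302499554020779/274008602965742
APPEND 28: p_12 = 28·3302499554020779 + 157075547097244 = 92627063059679056, q_12 = 28·274008602965742 + 13032568367131 = 7685273451407907 → 92627063059679056/7685273451407907
APPEND 13: p_13 = 13·92627063059679056 + 3302499554020779 = 1207454319329848507, q_13 = 13·7685273451407907 + 274008602965742 = 100182563471268533 → 1207454319329848507/100182563471268533
APPEND 25: p_14 = 25·1207454319329848507 + 92627063059679056 = 30278985046305891731, q_14 = 25·100182563471268533 + 7685273451407907 = 2512249360233121232 → 30278985046305891731/2512249360233121232
APPEND 40: p_15 = 40·30278985046305891731 + 1207454319329848507 = 1212366856171565517747, q_15 = 40·2512249360233121232 + 100182563471268533 = 100590156972796117813 → 1212366856171565517747/100590156972796117813
APPEND 25: p_16 = 25·1212366856171565517747 + 30278985046305891731 = 30339450389335443835406, q_16 = 25·100590156972796117813 + 2512249360233121232 = 2517266173680136066557 → 30339450389335443835406/2517266173680136066557
APPEND 25: p_17 = 25·30339450389335443835406 + 1212366856171565517747 = 759698626589557661402897, q_17 = 25·2517266173680136066557 + 100590156972796117813 = 63032244498976197781738 → 759698626589557661402897/63032244498976197781738
APPEND 4: p_18 = 4·759698626589557661402897 + 30339450389335443835406 = 3069133956747566089446994, q_18 = 4·63032244498976197781738 + 2517266173680136066557 = 254646244169584927193509 → 3069133956747566089446994/254646244169584927193509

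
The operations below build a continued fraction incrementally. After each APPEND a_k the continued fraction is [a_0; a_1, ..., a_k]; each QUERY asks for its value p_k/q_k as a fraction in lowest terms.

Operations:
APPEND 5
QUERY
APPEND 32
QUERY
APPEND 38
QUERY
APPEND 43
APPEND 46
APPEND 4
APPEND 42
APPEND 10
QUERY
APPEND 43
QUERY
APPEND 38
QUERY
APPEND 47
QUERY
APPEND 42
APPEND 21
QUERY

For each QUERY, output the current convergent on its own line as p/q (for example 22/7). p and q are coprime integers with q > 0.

5/1
161/32
6123/1217
20650362612/4104440833
890025752303/176900430700
33841628950126/6726320807433
1591446586408225/316313978380051
1405958010006415321/279446495646541126

APPEND 5: p_0 = 5·1 + 0 = 5, q_0 = 5·0 + 1 = 1 → 5/1
APPEND 32: p_1 = 32·5 + 1 = 161, q_1 = 32·1 + 0 = 32 → 161/32
APPEND 38: p_2 = 38·161 + 5 = 6123, q_2 = 38·32 + 1 = 1217 → 6123/1217
APPEND 43: p_3 = 43·6123 + 161 = 263450, q_3 = 43·1217 + 32 = 52363 → 263450/52363
APPEND 46: p_4 = 46·263450 + 6123 = 12124823, q_4 = 46·52363 + 1217 = 2409915 → 12124823/2409915
APPEND 4: p_5 = 4·12124823 + 263450 = 48762742, q_5 = 4·2409915 + 52363 = 9692023 → 48762742/9692023
APPEND 42: p_6 = 42·48762742 + 12124823 = 2060159987, q_6 = 42·9692023 + 2409915 = 409474881 → 2060159987/409474881
APPEND 10: p_7 = 10·2060159987 + 48762742 = 20650362612, q_7 = 10·409474881 + 9692023 = 4104440833 → 20650362612/4104440833
APPEND 43: p_8 = 43·20650362612 + 2060159987 = 890025752303, q_8 = 43·4104440833 + 409474881 = 176900430700 → 890025752303/176900430700
APPEND 38: p_9 = 38·890025752303 + 20650362612 = 33841628950126, q_9 = 38·176900430700 + 4104440833 = 6726320807433 → 33841628950126/6726320807433
APPEND 47: p_10 = 47·33841628950126 + 890025752303 = 1591446586408225, q_10 = 47·6726320807433 + 176900430700 = 316313978380051 → 1591446586408225/316313978380051
APPEND 42: p_11 = 42·1591446586408225 + 33841628950126 = 66874598258095576, q_11 = 42·316313978380051 + 6726320807433 = 13291913412769575 → 66874598258095576/13291913412769575
APPEND 21: p_12 = 21·66874598258095576 + 1591446586408225 = 1405958010006415321, q_12 = 21·13291913412769575 + 316313978380051 = 279446495646541126 → 1405958010006415321/279446495646541126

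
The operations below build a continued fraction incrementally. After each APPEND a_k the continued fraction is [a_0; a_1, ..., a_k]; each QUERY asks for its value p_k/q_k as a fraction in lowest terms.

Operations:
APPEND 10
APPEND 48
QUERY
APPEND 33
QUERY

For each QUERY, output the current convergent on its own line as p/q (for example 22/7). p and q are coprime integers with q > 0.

481/48
15883/1585

APPEND 10: p_0 = 10·1 + 0 = 10, q_0 = 10·0 + 1 = 1 → 10/1
APPEND 48: p_1 = 48·10 + 1 = 481, q_1 = 48·1 + 0 = 48 → 481/48
APPEND 33: p_2 = 33·481 + 10 = 15883, q_2 = 33·48 + 1 = 1585 → 15883/1585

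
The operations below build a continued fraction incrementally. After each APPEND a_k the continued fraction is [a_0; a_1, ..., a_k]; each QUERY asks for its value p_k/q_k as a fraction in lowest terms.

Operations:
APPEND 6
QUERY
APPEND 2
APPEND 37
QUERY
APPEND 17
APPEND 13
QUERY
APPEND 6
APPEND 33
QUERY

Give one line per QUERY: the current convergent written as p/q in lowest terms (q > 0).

APPEND 6: p_0 = 6·1 + 0 = 6, q_0 = 6·0 + 1 = 1 → 6/1
APPEND 2: p_1 = 2·6 + 1 = 13, q_1 = 2·1 + 0 = 2 → 13/2
APPEND 37: p_2 = 37·13 + 6 = 487, q_2 = 37·2 + 1 = 75 → 487/75
APPEND 17: p_3 = 17·487 + 13 = 8292, q_3 = 17·75 + 2 = 1277 → 8292/1277
APPEND 13: p_4 = 13·8292 + 487 = 108283, q_4 = 13·1277 + 75 = 16676 → 108283/16676
APPEND 6: p_5 = 6·108283 + 8292 = 657990, q_5 = 6·16676 + 1277 = 101333 → 657990/101333
APPEND 33: p_6 = 33·657990 + 108283 = 21821953, q_6 = 33·101333 + 16676 = 3360665 → 21821953/3360665

6/1
487/75
108283/16676
21821953/3360665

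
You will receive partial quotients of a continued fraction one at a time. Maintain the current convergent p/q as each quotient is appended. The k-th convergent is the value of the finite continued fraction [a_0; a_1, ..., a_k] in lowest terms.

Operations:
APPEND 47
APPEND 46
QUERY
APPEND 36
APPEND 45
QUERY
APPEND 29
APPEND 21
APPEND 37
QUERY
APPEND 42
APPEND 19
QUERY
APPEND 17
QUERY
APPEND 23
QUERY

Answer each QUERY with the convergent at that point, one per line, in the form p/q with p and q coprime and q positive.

2163/46
3508338/74611
79345548332/1687423135
63437785842773/1349116487498
1081777014079480/23005897606643
24944309109670813/530484761440287

APPEND 47: p_0 = 47·1 + 0 = 47, q_0 = 47·0 + 1 = 1 → 47/1
APPEND 46: p_1 = 46·47 + 1 = 2163, q_1 = 46·1 + 0 = 46 → 2163/46
APPEND 36: p_2 = 36·2163 + 47 = 77915, q_2 = 36·46 + 1 = 1657 → 77915/1657
APPEND 45: p_3 = 45·77915 + 2163 = 3508338, q_3 = 45·1657 + 46 = 74611 → 3508338/74611
APPEND 29: p_4 = 29·3508338 + 77915 = 101819717, q_4 = 29·74611 + 1657 = 2165376 → 101819717/2165376
APPEND 21: p_5 = 21·101819717 + 3508338 = 2141722395, q_5 = 21·2165376 + 74611 = 45547507 → 2141722395/45547507
APPEND 37: p_6 = 37·2141722395 + 101819717 = 79345548332, q_6 = 37·45547507 + 2165376 = 1687423135 → 79345548332/1687423135
APPEND 42: p_7 = 42·79345548332 + 2141722395 = 3334654752339, q_7 = 42·1687423135 + 45547507 = 70917319177 → 3334654752339/70917319177
APPEND 19: p_8 = 19·3334654752339 + 79345548332 = 63437785842773, q_8 = 19·70917319177 + 1687423135 = 1349116487498 → 63437785842773/1349116487498
APPEND 17: p_9 = 17·63437785842773 + 3334654752339 = 1081777014079480, q_9 = 17·1349116487498 + 70917319177 = 23005897606643 → 1081777014079480/23005897606643
APPEND 23: p_10 = 23·1081777014079480 + 63437785842773 = 24944309109670813, q_10 = 23·23005897606643 + 1349116487498 = 530484761440287 → 24944309109670813/530484761440287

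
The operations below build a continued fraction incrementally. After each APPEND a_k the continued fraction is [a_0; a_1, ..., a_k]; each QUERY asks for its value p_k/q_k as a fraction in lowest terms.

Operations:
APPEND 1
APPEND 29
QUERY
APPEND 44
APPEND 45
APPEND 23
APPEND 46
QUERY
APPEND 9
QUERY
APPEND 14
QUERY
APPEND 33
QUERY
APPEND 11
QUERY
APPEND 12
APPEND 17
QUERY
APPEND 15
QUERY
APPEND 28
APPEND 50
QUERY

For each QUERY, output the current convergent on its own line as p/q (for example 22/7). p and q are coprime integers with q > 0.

APPEND 1: p_0 = 1·1 + 0 = 1, q_0 = 1·0 + 1 = 1 → 1/1
APPEND 29: p_1 = 29·1 + 1 = 30, q_1 = 29·1 + 0 = 29 → 30/29
APPEND 44: p_2 = 44·30 + 1 = 1321, q_2 = 44·29 + 1 = 1277 → 1321/1277
APPEND 45: p_3 = 45·1321 + 30 = 59475, q_3 = 45·1277 + 29 = 57494 → 59475/57494
APPEND 23: p_4 = 23·59475 + 1321 = 1369246, q_4 = 23·57494 + 1277 = 1323639 → 1369246/1323639
APPEND 46: p_5 = 46·1369246 + 59475 = 63044791, q_5 = 46·1323639 + 57494 = 60944888 → 63044791/60944888
APPEND 9: p_6 = 9·63044791 + 1369246 = 568772365, q_6 = 9·60944888 + 1323639 = 549827631 → 568772365/549827631
APPEND 14: p_7 = 14·568772365 + 63044791 = 8025857901, q_7 = 14·549827631 + 60944888 = 7758531722 → 8025857901/7758531722
APPEND 33: p_8 = 33·8025857901 + 568772365 = 265422083098, q_8 = 33·7758531722 + 549827631 = 256581374457 → 265422083098/256581374457
APPEND 11: p_9 = 11·265422083098 + 8025857901 = 2927668771979, q_9 = 11·256581374457 + 7758531722 = 2830153650749 → 2927668771979/2830153650749
APPEND 12: p_10 = 12·2927668771979 + 265422083098 = 35397447346846, q_10 = 12·2830153650749 + 256581374457 = 34218425183445 → 35397447346846/34218425183445
APPEND 17: p_11 = 17·35397447346846 + 2927668771979 = 604684273668361, q_11 = 17·34218425183445 + 2830153650749 = 584543381769314 → 604684273668361/584543381769314
APPEND 15: p_12 = 15·604684273668361 + 35397447346846 = 9105661552372261, q_12 = 15·584543381769314 + 34218425183445 = 8802369151723155 → 9105661552372261/8802369151723155
APPEND 28: p_13 = 28·9105661552372261 + 604684273668361 = 255563207740091669, q_13 = 28·8802369151723155 + 584543381769314 = 247050879630017654 → 255563207740091669/247050879630017654
APPEND 50: p_14 = 50·255563207740091669 + 9105661552372261 = 12787266048556955711, q_14 = 50·247050879630017654 + 8802369151723155 = 12361346350652605855 → 12787266048556955711/12361346350652605855

30/29
63044791/60944888
568772365/549827631
8025857901/7758531722
265422083098/256581374457
2927668771979/2830153650749
604684273668361/584543381769314
9105661552372261/8802369151723155
12787266048556955711/12361346350652605855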